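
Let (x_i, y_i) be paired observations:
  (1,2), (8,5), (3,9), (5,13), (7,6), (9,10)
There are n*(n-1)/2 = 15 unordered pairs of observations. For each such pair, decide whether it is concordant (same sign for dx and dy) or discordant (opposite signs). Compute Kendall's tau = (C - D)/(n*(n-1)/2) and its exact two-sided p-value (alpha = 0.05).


Step 1: Enumerate the 15 unordered pairs (i,j) with i<j and classify each by sign(x_j-x_i) * sign(y_j-y_i).
  (1,2):dx=+7,dy=+3->C; (1,3):dx=+2,dy=+7->C; (1,4):dx=+4,dy=+11->C; (1,5):dx=+6,dy=+4->C
  (1,6):dx=+8,dy=+8->C; (2,3):dx=-5,dy=+4->D; (2,4):dx=-3,dy=+8->D; (2,5):dx=-1,dy=+1->D
  (2,6):dx=+1,dy=+5->C; (3,4):dx=+2,dy=+4->C; (3,5):dx=+4,dy=-3->D; (3,6):dx=+6,dy=+1->C
  (4,5):dx=+2,dy=-7->D; (4,6):dx=+4,dy=-3->D; (5,6):dx=+2,dy=+4->C
Step 2: C = 9, D = 6, total pairs = 15.
Step 3: tau = (C - D)/(n(n-1)/2) = (9 - 6)/15 = 0.200000.
Step 4: Exact two-sided p-value (enumerate n! = 720 permutations of y under H0): p = 0.719444.
Step 5: alpha = 0.05. fail to reject H0.

tau_b = 0.2000 (C=9, D=6), p = 0.719444, fail to reject H0.


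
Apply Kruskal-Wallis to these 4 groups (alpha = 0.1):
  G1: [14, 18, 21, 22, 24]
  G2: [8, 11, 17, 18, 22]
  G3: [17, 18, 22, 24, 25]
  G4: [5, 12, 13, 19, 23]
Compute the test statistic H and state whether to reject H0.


Step 1: Combine all N = 20 observations and assign midranks.
sorted (value, group, rank): (5,G4,1), (8,G2,2), (11,G2,3), (12,G4,4), (13,G4,5), (14,G1,6), (17,G2,7.5), (17,G3,7.5), (18,G1,10), (18,G2,10), (18,G3,10), (19,G4,12), (21,G1,13), (22,G1,15), (22,G2,15), (22,G3,15), (23,G4,17), (24,G1,18.5), (24,G3,18.5), (25,G3,20)
Step 2: Sum ranks within each group.
R_1 = 62.5 (n_1 = 5)
R_2 = 37.5 (n_2 = 5)
R_3 = 71 (n_3 = 5)
R_4 = 39 (n_4 = 5)
Step 3: H = 12/(N(N+1)) * sum(R_i^2/n_i) - 3(N+1)
     = 12/(20*21) * (62.5^2/5 + 37.5^2/5 + 71^2/5 + 39^2/5) - 3*21
     = 0.028571 * 2374.9 - 63
     = 4.854286.
Step 4: Ties present; correction factor C = 1 - 60/(20^3 - 20) = 0.992481. Corrected H = 4.854286 / 0.992481 = 4.891061.
Step 5: Under H0, H ~ chi^2(3); p-value = 0.179950.
Step 6: alpha = 0.1. fail to reject H0.

H = 4.8911, df = 3, p = 0.179950, fail to reject H0.


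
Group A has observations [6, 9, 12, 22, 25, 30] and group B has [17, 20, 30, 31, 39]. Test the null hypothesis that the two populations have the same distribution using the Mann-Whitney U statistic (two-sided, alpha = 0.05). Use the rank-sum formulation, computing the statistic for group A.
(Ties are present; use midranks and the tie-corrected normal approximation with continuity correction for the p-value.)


Step 1: Combine and sort all 11 observations; assign midranks.
sorted (value, group): (6,X), (9,X), (12,X), (17,Y), (20,Y), (22,X), (25,X), (30,X), (30,Y), (31,Y), (39,Y)
ranks: 6->1, 9->2, 12->3, 17->4, 20->5, 22->6, 25->7, 30->8.5, 30->8.5, 31->10, 39->11
Step 2: Rank sum for X: R1 = 1 + 2 + 3 + 6 + 7 + 8.5 = 27.5.
Step 3: U_X = R1 - n1(n1+1)/2 = 27.5 - 6*7/2 = 27.5 - 21 = 6.5.
       U_Y = n1*n2 - U_X = 30 - 6.5 = 23.5.
Step 4: Ties are present, so use the tie-corrected normal approximation (with continuity correction) for the p-value.
Step 5: p-value = 0.143215; compare to alpha = 0.05. fail to reject H0.

U_X = 6.5, p = 0.143215, fail to reject H0 at alpha = 0.05.


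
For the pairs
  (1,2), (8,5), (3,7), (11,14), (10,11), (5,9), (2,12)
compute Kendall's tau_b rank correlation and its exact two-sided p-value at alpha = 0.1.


Step 1: Enumerate the 21 unordered pairs (i,j) with i<j and classify each by sign(x_j-x_i) * sign(y_j-y_i).
  (1,2):dx=+7,dy=+3->C; (1,3):dx=+2,dy=+5->C; (1,4):dx=+10,dy=+12->C; (1,5):dx=+9,dy=+9->C
  (1,6):dx=+4,dy=+7->C; (1,7):dx=+1,dy=+10->C; (2,3):dx=-5,dy=+2->D; (2,4):dx=+3,dy=+9->C
  (2,5):dx=+2,dy=+6->C; (2,6):dx=-3,dy=+4->D; (2,7):dx=-6,dy=+7->D; (3,4):dx=+8,dy=+7->C
  (3,5):dx=+7,dy=+4->C; (3,6):dx=+2,dy=+2->C; (3,7):dx=-1,dy=+5->D; (4,5):dx=-1,dy=-3->C
  (4,6):dx=-6,dy=-5->C; (4,7):dx=-9,dy=-2->C; (5,6):dx=-5,dy=-2->C; (5,7):dx=-8,dy=+1->D
  (6,7):dx=-3,dy=+3->D
Step 2: C = 15, D = 6, total pairs = 21.
Step 3: tau = (C - D)/(n(n-1)/2) = (15 - 6)/21 = 0.428571.
Step 4: Exact two-sided p-value (enumerate n! = 5040 permutations of y under H0): p = 0.238889.
Step 5: alpha = 0.1. fail to reject H0.

tau_b = 0.4286 (C=15, D=6), p = 0.238889, fail to reject H0.


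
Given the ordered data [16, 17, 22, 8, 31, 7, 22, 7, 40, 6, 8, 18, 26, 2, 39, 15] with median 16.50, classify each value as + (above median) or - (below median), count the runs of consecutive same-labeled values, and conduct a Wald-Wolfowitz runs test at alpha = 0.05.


Step 1: Compute median = 16.50; label A = above, B = below.
Labels in order: BAABABABABBAABAB  (n_A = 8, n_B = 8)
Step 2: Count runs R = 13.
Step 3: Under H0 (random ordering), E[R] = 2*n_A*n_B/(n_A+n_B) + 1 = 2*8*8/16 + 1 = 9.0000.
        Var[R] = 2*n_A*n_B*(2*n_A*n_B - n_A - n_B) / ((n_A+n_B)^2 * (n_A+n_B-1)) = 14336/3840 = 3.7333.
        SD[R] = 1.9322.
Step 4: Continuity-corrected z = (R - 0.5 - E[R]) / SD[R] = (13 - 0.5 - 9.0000) / 1.9322 = 1.8114.
Step 5: Two-sided p-value via normal approximation = 2*(1 - Phi(|z|)) = 0.070076.
Step 6: alpha = 0.05. fail to reject H0.

R = 13, z = 1.8114, p = 0.070076, fail to reject H0.


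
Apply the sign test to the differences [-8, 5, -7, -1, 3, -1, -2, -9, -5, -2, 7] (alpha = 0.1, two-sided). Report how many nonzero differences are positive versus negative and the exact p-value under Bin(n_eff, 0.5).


Step 1: Discard zero differences. Original n = 11; n_eff = number of nonzero differences = 11.
Nonzero differences (with sign): -8, +5, -7, -1, +3, -1, -2, -9, -5, -2, +7
Step 2: Count signs: positive = 3, negative = 8.
Step 3: Under H0: P(positive) = 0.5, so the number of positives S ~ Bin(11, 0.5).
Step 4: Two-sided exact p-value = sum of Bin(11,0.5) probabilities at or below the observed probability = 0.226562.
Step 5: alpha = 0.1. fail to reject H0.

n_eff = 11, pos = 3, neg = 8, p = 0.226562, fail to reject H0.


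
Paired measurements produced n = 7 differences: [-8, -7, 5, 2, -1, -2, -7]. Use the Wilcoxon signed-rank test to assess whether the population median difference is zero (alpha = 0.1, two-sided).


Step 1: Drop any zero differences (none here) and take |d_i|.
|d| = [8, 7, 5, 2, 1, 2, 7]
Step 2: Midrank |d_i| (ties get averaged ranks).
ranks: |8|->7, |7|->5.5, |5|->4, |2|->2.5, |1|->1, |2|->2.5, |7|->5.5
Step 3: Attach original signs; sum ranks with positive sign and with negative sign.
W+ = 4 + 2.5 = 6.5
W- = 7 + 5.5 + 1 + 2.5 + 5.5 = 21.5
(Check: W+ + W- = 28 should equal n(n+1)/2 = 28.)
Step 4: Test statistic W = min(W+, W-) = 6.5.
Step 5: Ties in |d|, so use the tie-corrected normal approximation.
        E[W] = n(n+1)/4 = 7*8/4 = 14.
        Tie groups: |d|=2 (t=2), |d|=7 (t=2); sum(t^3 - t) = 12.
        Var[W] = n(n+1)(2n+1)/24 - sum(t^3-t)/48 = 840/24 - 12/48 = 34.75.
        z = (W - E[W]) / sqrt(Var[W]) = (6.5 - 14) / 5.8949 = -1.2723.
        Two-sided p = 2*Phi(z) = 0.203272.
Step 6: alpha = 0.1. fail to reject H0.

W+ = 6.5, W- = 21.5, W = min = 6.5, p = 0.203272, fail to reject H0.


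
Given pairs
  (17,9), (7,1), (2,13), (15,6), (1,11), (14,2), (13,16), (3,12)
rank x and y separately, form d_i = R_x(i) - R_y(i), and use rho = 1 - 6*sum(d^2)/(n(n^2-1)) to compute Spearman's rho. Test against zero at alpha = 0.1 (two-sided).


Step 1: Rank x and y separately (midranks; no ties here).
rank(x): 17->8, 7->4, 2->2, 15->7, 1->1, 14->6, 13->5, 3->3
rank(y): 9->4, 1->1, 13->7, 6->3, 11->5, 2->2, 16->8, 12->6
Step 2: d_i = R_x(i) - R_y(i); compute d_i^2.
  (8-4)^2=16, (4-1)^2=9, (2-7)^2=25, (7-3)^2=16, (1-5)^2=16, (6-2)^2=16, (5-8)^2=9, (3-6)^2=9
sum(d^2) = 116.
Step 3: rho = 1 - 6*116 / (8*(8^2 - 1)) = 1 - 696/504 = -0.380952.
Step 4: Under H0, t = rho * sqrt((n-2)/(1-rho^2)) = -1.0092 ~ t(6).
Step 5: Two-sided p-value from the t-distribution with 6 df = 0.351813.
Step 6: alpha = 0.1. fail to reject H0.

rho = -0.3810, p = 0.351813, fail to reject H0 at alpha = 0.1.


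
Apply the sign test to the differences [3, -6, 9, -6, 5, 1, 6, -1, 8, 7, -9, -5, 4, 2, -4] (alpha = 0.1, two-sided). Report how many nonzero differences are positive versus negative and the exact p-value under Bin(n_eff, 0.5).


Step 1: Discard zero differences. Original n = 15; n_eff = number of nonzero differences = 15.
Nonzero differences (with sign): +3, -6, +9, -6, +5, +1, +6, -1, +8, +7, -9, -5, +4, +2, -4
Step 2: Count signs: positive = 9, negative = 6.
Step 3: Under H0: P(positive) = 0.5, so the number of positives S ~ Bin(15, 0.5).
Step 4: Two-sided exact p-value = sum of Bin(15,0.5) probabilities at or below the observed probability = 0.607239.
Step 5: alpha = 0.1. fail to reject H0.

n_eff = 15, pos = 9, neg = 6, p = 0.607239, fail to reject H0.


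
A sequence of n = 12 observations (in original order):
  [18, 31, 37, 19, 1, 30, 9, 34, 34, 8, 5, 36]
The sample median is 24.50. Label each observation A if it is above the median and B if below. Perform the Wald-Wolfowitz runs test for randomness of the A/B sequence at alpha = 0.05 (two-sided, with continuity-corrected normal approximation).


Step 1: Compute median = 24.50; label A = above, B = below.
Labels in order: BAABBABAABBA  (n_A = 6, n_B = 6)
Step 2: Count runs R = 8.
Step 3: Under H0 (random ordering), E[R] = 2*n_A*n_B/(n_A+n_B) + 1 = 2*6*6/12 + 1 = 7.0000.
        Var[R] = 2*n_A*n_B*(2*n_A*n_B - n_A - n_B) / ((n_A+n_B)^2 * (n_A+n_B-1)) = 4320/1584 = 2.7273.
        SD[R] = 1.6514.
Step 4: Continuity-corrected z = (R - 0.5 - E[R]) / SD[R] = (8 - 0.5 - 7.0000) / 1.6514 = 0.3028.
Step 5: Two-sided p-value via normal approximation = 2*(1 - Phi(|z|)) = 0.762069.
Step 6: alpha = 0.05. fail to reject H0.

R = 8, z = 0.3028, p = 0.762069, fail to reject H0.


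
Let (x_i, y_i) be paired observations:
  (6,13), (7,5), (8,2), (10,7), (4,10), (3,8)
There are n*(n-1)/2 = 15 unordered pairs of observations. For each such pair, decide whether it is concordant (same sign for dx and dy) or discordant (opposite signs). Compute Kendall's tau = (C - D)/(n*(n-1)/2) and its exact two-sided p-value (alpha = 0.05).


Step 1: Enumerate the 15 unordered pairs (i,j) with i<j and classify each by sign(x_j-x_i) * sign(y_j-y_i).
  (1,2):dx=+1,dy=-8->D; (1,3):dx=+2,dy=-11->D; (1,4):dx=+4,dy=-6->D; (1,5):dx=-2,dy=-3->C
  (1,6):dx=-3,dy=-5->C; (2,3):dx=+1,dy=-3->D; (2,4):dx=+3,dy=+2->C; (2,5):dx=-3,dy=+5->D
  (2,6):dx=-4,dy=+3->D; (3,4):dx=+2,dy=+5->C; (3,5):dx=-4,dy=+8->D; (3,6):dx=-5,dy=+6->D
  (4,5):dx=-6,dy=+3->D; (4,6):dx=-7,dy=+1->D; (5,6):dx=-1,dy=-2->C
Step 2: C = 5, D = 10, total pairs = 15.
Step 3: tau = (C - D)/(n(n-1)/2) = (5 - 10)/15 = -0.333333.
Step 4: Exact two-sided p-value (enumerate n! = 720 permutations of y under H0): p = 0.469444.
Step 5: alpha = 0.05. fail to reject H0.

tau_b = -0.3333 (C=5, D=10), p = 0.469444, fail to reject H0.


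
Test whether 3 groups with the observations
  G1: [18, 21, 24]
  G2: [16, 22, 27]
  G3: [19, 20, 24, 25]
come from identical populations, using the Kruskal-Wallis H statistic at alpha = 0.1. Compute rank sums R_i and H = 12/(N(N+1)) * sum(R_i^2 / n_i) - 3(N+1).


Step 1: Combine all N = 10 observations and assign midranks.
sorted (value, group, rank): (16,G2,1), (18,G1,2), (19,G3,3), (20,G3,4), (21,G1,5), (22,G2,6), (24,G1,7.5), (24,G3,7.5), (25,G3,9), (27,G2,10)
Step 2: Sum ranks within each group.
R_1 = 14.5 (n_1 = 3)
R_2 = 17 (n_2 = 3)
R_3 = 23.5 (n_3 = 4)
Step 3: H = 12/(N(N+1)) * sum(R_i^2/n_i) - 3(N+1)
     = 12/(10*11) * (14.5^2/3 + 17^2/3 + 23.5^2/4) - 3*11
     = 0.109091 * 304.479 - 33
     = 0.215909.
Step 4: Ties present; correction factor C = 1 - 6/(10^3 - 10) = 0.993939. Corrected H = 0.215909 / 0.993939 = 0.217226.
Step 5: Under H0, H ~ chi^2(2); p-value = 0.897078.
Step 6: alpha = 0.1. fail to reject H0.

H = 0.2172, df = 2, p = 0.897078, fail to reject H0.


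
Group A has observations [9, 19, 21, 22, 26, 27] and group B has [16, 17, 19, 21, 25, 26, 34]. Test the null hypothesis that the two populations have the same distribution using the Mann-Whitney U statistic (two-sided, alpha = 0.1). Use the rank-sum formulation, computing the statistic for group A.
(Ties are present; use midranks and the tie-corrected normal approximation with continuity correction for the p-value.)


Step 1: Combine and sort all 13 observations; assign midranks.
sorted (value, group): (9,X), (16,Y), (17,Y), (19,X), (19,Y), (21,X), (21,Y), (22,X), (25,Y), (26,X), (26,Y), (27,X), (34,Y)
ranks: 9->1, 16->2, 17->3, 19->4.5, 19->4.5, 21->6.5, 21->6.5, 22->8, 25->9, 26->10.5, 26->10.5, 27->12, 34->13
Step 2: Rank sum for X: R1 = 1 + 4.5 + 6.5 + 8 + 10.5 + 12 = 42.5.
Step 3: U_X = R1 - n1(n1+1)/2 = 42.5 - 6*7/2 = 42.5 - 21 = 21.5.
       U_Y = n1*n2 - U_X = 42 - 21.5 = 20.5.
Step 4: Ties are present, so use the tie-corrected normal approximation (with continuity correction) for the p-value.
Step 5: p-value = 1.000000; compare to alpha = 0.1. fail to reject H0.

U_X = 21.5, p = 1.000000, fail to reject H0 at alpha = 0.1.


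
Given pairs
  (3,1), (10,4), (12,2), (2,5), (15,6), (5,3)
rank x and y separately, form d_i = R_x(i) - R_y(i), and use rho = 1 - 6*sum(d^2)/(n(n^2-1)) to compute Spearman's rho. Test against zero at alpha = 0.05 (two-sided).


Step 1: Rank x and y separately (midranks; no ties here).
rank(x): 3->2, 10->4, 12->5, 2->1, 15->6, 5->3
rank(y): 1->1, 4->4, 2->2, 5->5, 6->6, 3->3
Step 2: d_i = R_x(i) - R_y(i); compute d_i^2.
  (2-1)^2=1, (4-4)^2=0, (5-2)^2=9, (1-5)^2=16, (6-6)^2=0, (3-3)^2=0
sum(d^2) = 26.
Step 3: rho = 1 - 6*26 / (6*(6^2 - 1)) = 1 - 156/210 = 0.257143.
Step 4: Under H0, t = rho * sqrt((n-2)/(1-rho^2)) = 0.5322 ~ t(4).
Step 5: Two-sided p-value from the t-distribution with 4 df = 0.622787.
Step 6: alpha = 0.05. fail to reject H0.

rho = 0.2571, p = 0.622787, fail to reject H0 at alpha = 0.05.


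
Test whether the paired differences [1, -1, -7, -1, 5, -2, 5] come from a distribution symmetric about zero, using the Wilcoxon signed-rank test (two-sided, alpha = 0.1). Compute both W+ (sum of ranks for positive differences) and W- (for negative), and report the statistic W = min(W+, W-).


Step 1: Drop any zero differences (none here) and take |d_i|.
|d| = [1, 1, 7, 1, 5, 2, 5]
Step 2: Midrank |d_i| (ties get averaged ranks).
ranks: |1|->2, |1|->2, |7|->7, |1|->2, |5|->5.5, |2|->4, |5|->5.5
Step 3: Attach original signs; sum ranks with positive sign and with negative sign.
W+ = 2 + 5.5 + 5.5 = 13
W- = 2 + 7 + 2 + 4 = 15
(Check: W+ + W- = 28 should equal n(n+1)/2 = 28.)
Step 4: Test statistic W = min(W+, W-) = 13.
Step 5: Ties in |d|, so use the tie-corrected normal approximation.
        E[W] = n(n+1)/4 = 7*8/4 = 14.
        Tie groups: |d|=1 (t=3), |d|=5 (t=2); sum(t^3 - t) = 30.
        Var[W] = n(n+1)(2n+1)/24 - sum(t^3-t)/48 = 840/24 - 30/48 = 34.375.
        z = (W - E[W]) / sqrt(Var[W]) = (13 - 14) / 5.8630 = -0.1706.
        Two-sided p = 2*Phi(z) = 0.864569.
Step 6: alpha = 0.1. fail to reject H0.

W+ = 13, W- = 15, W = min = 13, p = 0.864569, fail to reject H0.


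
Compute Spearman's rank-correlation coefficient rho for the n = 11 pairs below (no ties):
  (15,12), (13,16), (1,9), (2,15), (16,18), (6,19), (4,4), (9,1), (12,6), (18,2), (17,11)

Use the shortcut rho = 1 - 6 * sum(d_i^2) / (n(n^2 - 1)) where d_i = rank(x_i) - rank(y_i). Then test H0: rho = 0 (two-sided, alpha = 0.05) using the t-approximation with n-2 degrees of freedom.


Step 1: Rank x and y separately (midranks; no ties here).
rank(x): 15->8, 13->7, 1->1, 2->2, 16->9, 6->4, 4->3, 9->5, 12->6, 18->11, 17->10
rank(y): 12->7, 16->9, 9->5, 15->8, 18->10, 19->11, 4->3, 1->1, 6->4, 2->2, 11->6
Step 2: d_i = R_x(i) - R_y(i); compute d_i^2.
  (8-7)^2=1, (7-9)^2=4, (1-5)^2=16, (2-8)^2=36, (9-10)^2=1, (4-11)^2=49, (3-3)^2=0, (5-1)^2=16, (6-4)^2=4, (11-2)^2=81, (10-6)^2=16
sum(d^2) = 224.
Step 3: rho = 1 - 6*224 / (11*(11^2 - 1)) = 1 - 1344/1320 = -0.018182.
Step 4: Under H0, t = rho * sqrt((n-2)/(1-rho^2)) = -0.0546 ~ t(9).
Step 5: Two-sided p-value from the t-distribution with 9 df = 0.957685.
Step 6: alpha = 0.05. fail to reject H0.

rho = -0.0182, p = 0.957685, fail to reject H0 at alpha = 0.05.


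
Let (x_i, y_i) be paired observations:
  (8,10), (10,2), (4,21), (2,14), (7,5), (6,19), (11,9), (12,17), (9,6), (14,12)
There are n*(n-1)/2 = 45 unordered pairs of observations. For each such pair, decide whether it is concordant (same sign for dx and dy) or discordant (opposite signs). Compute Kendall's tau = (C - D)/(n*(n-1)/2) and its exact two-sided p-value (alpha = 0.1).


Step 1: Enumerate the 45 unordered pairs (i,j) with i<j and classify each by sign(x_j-x_i) * sign(y_j-y_i).
  (1,2):dx=+2,dy=-8->D; (1,3):dx=-4,dy=+11->D; (1,4):dx=-6,dy=+4->D; (1,5):dx=-1,dy=-5->C
  (1,6):dx=-2,dy=+9->D; (1,7):dx=+3,dy=-1->D; (1,8):dx=+4,dy=+7->C; (1,9):dx=+1,dy=-4->D
  (1,10):dx=+6,dy=+2->C; (2,3):dx=-6,dy=+19->D; (2,4):dx=-8,dy=+12->D; (2,5):dx=-3,dy=+3->D
  (2,6):dx=-4,dy=+17->D; (2,7):dx=+1,dy=+7->C; (2,8):dx=+2,dy=+15->C; (2,9):dx=-1,dy=+4->D
  (2,10):dx=+4,dy=+10->C; (3,4):dx=-2,dy=-7->C; (3,5):dx=+3,dy=-16->D; (3,6):dx=+2,dy=-2->D
  (3,7):dx=+7,dy=-12->D; (3,8):dx=+8,dy=-4->D; (3,9):dx=+5,dy=-15->D; (3,10):dx=+10,dy=-9->D
  (4,5):dx=+5,dy=-9->D; (4,6):dx=+4,dy=+5->C; (4,7):dx=+9,dy=-5->D; (4,8):dx=+10,dy=+3->C
  (4,9):dx=+7,dy=-8->D; (4,10):dx=+12,dy=-2->D; (5,6):dx=-1,dy=+14->D; (5,7):dx=+4,dy=+4->C
  (5,8):dx=+5,dy=+12->C; (5,9):dx=+2,dy=+1->C; (5,10):dx=+7,dy=+7->C; (6,7):dx=+5,dy=-10->D
  (6,8):dx=+6,dy=-2->D; (6,9):dx=+3,dy=-13->D; (6,10):dx=+8,dy=-7->D; (7,8):dx=+1,dy=+8->C
  (7,9):dx=-2,dy=-3->C; (7,10):dx=+3,dy=+3->C; (8,9):dx=-3,dy=-11->C; (8,10):dx=+2,dy=-5->D
  (9,10):dx=+5,dy=+6->C
Step 2: C = 18, D = 27, total pairs = 45.
Step 3: tau = (C - D)/(n(n-1)/2) = (18 - 27)/45 = -0.200000.
Step 4: Exact two-sided p-value (enumerate n! = 3628800 permutations of y under H0): p = 0.484313.
Step 5: alpha = 0.1. fail to reject H0.

tau_b = -0.2000 (C=18, D=27), p = 0.484313, fail to reject H0.


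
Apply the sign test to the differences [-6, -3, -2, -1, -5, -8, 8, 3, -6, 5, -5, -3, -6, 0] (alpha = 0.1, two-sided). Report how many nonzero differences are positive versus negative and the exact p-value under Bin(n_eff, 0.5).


Step 1: Discard zero differences. Original n = 14; n_eff = number of nonzero differences = 13.
Nonzero differences (with sign): -6, -3, -2, -1, -5, -8, +8, +3, -6, +5, -5, -3, -6
Step 2: Count signs: positive = 3, negative = 10.
Step 3: Under H0: P(positive) = 0.5, so the number of positives S ~ Bin(13, 0.5).
Step 4: Two-sided exact p-value = sum of Bin(13,0.5) probabilities at or below the observed probability = 0.092285.
Step 5: alpha = 0.1. reject H0.

n_eff = 13, pos = 3, neg = 10, p = 0.092285, reject H0.


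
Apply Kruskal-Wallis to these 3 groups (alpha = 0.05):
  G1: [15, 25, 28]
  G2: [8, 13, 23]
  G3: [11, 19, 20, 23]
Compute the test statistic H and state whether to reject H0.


Step 1: Combine all N = 10 observations and assign midranks.
sorted (value, group, rank): (8,G2,1), (11,G3,2), (13,G2,3), (15,G1,4), (19,G3,5), (20,G3,6), (23,G2,7.5), (23,G3,7.5), (25,G1,9), (28,G1,10)
Step 2: Sum ranks within each group.
R_1 = 23 (n_1 = 3)
R_2 = 11.5 (n_2 = 3)
R_3 = 20.5 (n_3 = 4)
Step 3: H = 12/(N(N+1)) * sum(R_i^2/n_i) - 3(N+1)
     = 12/(10*11) * (23^2/3 + 11.5^2/3 + 20.5^2/4) - 3*11
     = 0.109091 * 325.479 - 33
     = 2.506818.
Step 4: Ties present; correction factor C = 1 - 6/(10^3 - 10) = 0.993939. Corrected H = 2.506818 / 0.993939 = 2.522104.
Step 5: Under H0, H ~ chi^2(2); p-value = 0.283356.
Step 6: alpha = 0.05. fail to reject H0.

H = 2.5221, df = 2, p = 0.283356, fail to reject H0.


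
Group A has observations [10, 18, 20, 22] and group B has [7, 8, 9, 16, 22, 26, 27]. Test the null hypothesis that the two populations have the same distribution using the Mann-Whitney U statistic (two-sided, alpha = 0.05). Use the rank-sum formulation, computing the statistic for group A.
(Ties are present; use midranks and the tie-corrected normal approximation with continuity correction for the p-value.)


Step 1: Combine and sort all 11 observations; assign midranks.
sorted (value, group): (7,Y), (8,Y), (9,Y), (10,X), (16,Y), (18,X), (20,X), (22,X), (22,Y), (26,Y), (27,Y)
ranks: 7->1, 8->2, 9->3, 10->4, 16->5, 18->6, 20->7, 22->8.5, 22->8.5, 26->10, 27->11
Step 2: Rank sum for X: R1 = 4 + 6 + 7 + 8.5 = 25.5.
Step 3: U_X = R1 - n1(n1+1)/2 = 25.5 - 4*5/2 = 25.5 - 10 = 15.5.
       U_Y = n1*n2 - U_X = 28 - 15.5 = 12.5.
Step 4: Ties are present, so use the tie-corrected normal approximation (with continuity correction) for the p-value.
Step 5: p-value = 0.849769; compare to alpha = 0.05. fail to reject H0.

U_X = 15.5, p = 0.849769, fail to reject H0 at alpha = 0.05.


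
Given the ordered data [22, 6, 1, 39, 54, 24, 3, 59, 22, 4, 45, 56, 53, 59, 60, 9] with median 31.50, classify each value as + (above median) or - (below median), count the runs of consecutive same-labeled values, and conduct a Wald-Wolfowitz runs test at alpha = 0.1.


Step 1: Compute median = 31.50; label A = above, B = below.
Labels in order: BBBAABBABBAAAAAB  (n_A = 8, n_B = 8)
Step 2: Count runs R = 7.
Step 3: Under H0 (random ordering), E[R] = 2*n_A*n_B/(n_A+n_B) + 1 = 2*8*8/16 + 1 = 9.0000.
        Var[R] = 2*n_A*n_B*(2*n_A*n_B - n_A - n_B) / ((n_A+n_B)^2 * (n_A+n_B-1)) = 14336/3840 = 3.7333.
        SD[R] = 1.9322.
Step 4: Continuity-corrected z = (R + 0.5 - E[R]) / SD[R] = (7 + 0.5 - 9.0000) / 1.9322 = -0.7763.
Step 5: Two-sided p-value via normal approximation = 2*(1 - Phi(|z|)) = 0.437558.
Step 6: alpha = 0.1. fail to reject H0.

R = 7, z = -0.7763, p = 0.437558, fail to reject H0.


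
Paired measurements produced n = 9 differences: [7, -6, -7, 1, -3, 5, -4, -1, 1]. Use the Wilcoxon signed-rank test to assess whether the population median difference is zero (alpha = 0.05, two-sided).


Step 1: Drop any zero differences (none here) and take |d_i|.
|d| = [7, 6, 7, 1, 3, 5, 4, 1, 1]
Step 2: Midrank |d_i| (ties get averaged ranks).
ranks: |7|->8.5, |6|->7, |7|->8.5, |1|->2, |3|->4, |5|->6, |4|->5, |1|->2, |1|->2
Step 3: Attach original signs; sum ranks with positive sign and with negative sign.
W+ = 8.5 + 2 + 6 + 2 = 18.5
W- = 7 + 8.5 + 4 + 5 + 2 = 26.5
(Check: W+ + W- = 45 should equal n(n+1)/2 = 45.)
Step 4: Test statistic W = min(W+, W-) = 18.5.
Step 5: Ties in |d|, so use the tie-corrected normal approximation.
        E[W] = n(n+1)/4 = 9*10/4 = 22.5.
        Tie groups: |d|=1 (t=3), |d|=7 (t=2); sum(t^3 - t) = 30.
        Var[W] = n(n+1)(2n+1)/24 - sum(t^3-t)/48 = 1710/24 - 30/48 = 70.625.
        z = (W - E[W]) / sqrt(Var[W]) = (18.5 - 22.5) / 8.4039 = -0.4760.
        Two-sided p = 2*Phi(z) = 0.634095.
Step 6: alpha = 0.05. fail to reject H0.

W+ = 18.5, W- = 26.5, W = min = 18.5, p = 0.634095, fail to reject H0.


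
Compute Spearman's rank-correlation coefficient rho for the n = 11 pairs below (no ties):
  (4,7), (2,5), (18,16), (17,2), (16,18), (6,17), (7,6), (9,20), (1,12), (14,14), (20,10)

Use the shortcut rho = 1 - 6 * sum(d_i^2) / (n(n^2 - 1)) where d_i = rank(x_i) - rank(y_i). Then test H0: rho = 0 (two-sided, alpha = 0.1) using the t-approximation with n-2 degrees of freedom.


Step 1: Rank x and y separately (midranks; no ties here).
rank(x): 4->3, 2->2, 18->10, 17->9, 16->8, 6->4, 7->5, 9->6, 1->1, 14->7, 20->11
rank(y): 7->4, 5->2, 16->8, 2->1, 18->10, 17->9, 6->3, 20->11, 12->6, 14->7, 10->5
Step 2: d_i = R_x(i) - R_y(i); compute d_i^2.
  (3-4)^2=1, (2-2)^2=0, (10-8)^2=4, (9-1)^2=64, (8-10)^2=4, (4-9)^2=25, (5-3)^2=4, (6-11)^2=25, (1-6)^2=25, (7-7)^2=0, (11-5)^2=36
sum(d^2) = 188.
Step 3: rho = 1 - 6*188 / (11*(11^2 - 1)) = 1 - 1128/1320 = 0.145455.
Step 4: Under H0, t = rho * sqrt((n-2)/(1-rho^2)) = 0.4411 ~ t(9).
Step 5: Two-sided p-value from the t-distribution with 9 df = 0.669579.
Step 6: alpha = 0.1. fail to reject H0.

rho = 0.1455, p = 0.669579, fail to reject H0 at alpha = 0.1.


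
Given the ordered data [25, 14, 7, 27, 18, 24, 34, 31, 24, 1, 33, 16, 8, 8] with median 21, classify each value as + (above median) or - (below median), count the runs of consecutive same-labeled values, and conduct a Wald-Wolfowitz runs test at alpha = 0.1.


Step 1: Compute median = 21; label A = above, B = below.
Labels in order: ABBABAAAABABBB  (n_A = 7, n_B = 7)
Step 2: Count runs R = 8.
Step 3: Under H0 (random ordering), E[R] = 2*n_A*n_B/(n_A+n_B) + 1 = 2*7*7/14 + 1 = 8.0000.
        Var[R] = 2*n_A*n_B*(2*n_A*n_B - n_A - n_B) / ((n_A+n_B)^2 * (n_A+n_B-1)) = 8232/2548 = 3.2308.
        SD[R] = 1.7974.
Step 4: R = E[R], so z = 0 with no continuity correction.
Step 5: Two-sided p-value via normal approximation = 2*(1 - Phi(|z|)) = 1.000000.
Step 6: alpha = 0.1. fail to reject H0.

R = 8, z = 0.0000, p = 1.000000, fail to reject H0.


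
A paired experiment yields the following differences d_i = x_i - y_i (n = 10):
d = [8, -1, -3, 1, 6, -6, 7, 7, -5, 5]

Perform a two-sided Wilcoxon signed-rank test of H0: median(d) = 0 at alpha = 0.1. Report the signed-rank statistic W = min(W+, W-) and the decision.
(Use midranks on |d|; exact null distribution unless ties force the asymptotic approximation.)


Step 1: Drop any zero differences (none here) and take |d_i|.
|d| = [8, 1, 3, 1, 6, 6, 7, 7, 5, 5]
Step 2: Midrank |d_i| (ties get averaged ranks).
ranks: |8|->10, |1|->1.5, |3|->3, |1|->1.5, |6|->6.5, |6|->6.5, |7|->8.5, |7|->8.5, |5|->4.5, |5|->4.5
Step 3: Attach original signs; sum ranks with positive sign and with negative sign.
W+ = 10 + 1.5 + 6.5 + 8.5 + 8.5 + 4.5 = 39.5
W- = 1.5 + 3 + 6.5 + 4.5 = 15.5
(Check: W+ + W- = 55 should equal n(n+1)/2 = 55.)
Step 4: Test statistic W = min(W+, W-) = 15.5.
Step 5: Ties in |d|, so use the tie-corrected normal approximation.
        E[W] = n(n+1)/4 = 10*11/4 = 27.5.
        Tie groups: |d|=1 (t=2), |d|=5 (t=2), |d|=6 (t=2), |d|=7 (t=2); sum(t^3 - t) = 24.
        Var[W] = n(n+1)(2n+1)/24 - sum(t^3-t)/48 = 2310/24 - 24/48 = 95.75.
        z = (W - E[W]) / sqrt(Var[W]) = (15.5 - 27.5) / 9.7852 = -1.2263.
        Two-sided p = 2*Phi(z) = 0.220070.
Step 6: alpha = 0.1. fail to reject H0.

W+ = 39.5, W- = 15.5, W = min = 15.5, p = 0.220070, fail to reject H0.


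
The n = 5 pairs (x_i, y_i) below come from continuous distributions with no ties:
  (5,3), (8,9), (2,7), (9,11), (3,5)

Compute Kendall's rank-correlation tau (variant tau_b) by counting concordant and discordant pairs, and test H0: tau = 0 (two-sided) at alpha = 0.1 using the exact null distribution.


Step 1: Enumerate the 10 unordered pairs (i,j) with i<j and classify each by sign(x_j-x_i) * sign(y_j-y_i).
  (1,2):dx=+3,dy=+6->C; (1,3):dx=-3,dy=+4->D; (1,4):dx=+4,dy=+8->C; (1,5):dx=-2,dy=+2->D
  (2,3):dx=-6,dy=-2->C; (2,4):dx=+1,dy=+2->C; (2,5):dx=-5,dy=-4->C; (3,4):dx=+7,dy=+4->C
  (3,5):dx=+1,dy=-2->D; (4,5):dx=-6,dy=-6->C
Step 2: C = 7, D = 3, total pairs = 10.
Step 3: tau = (C - D)/(n(n-1)/2) = (7 - 3)/10 = 0.400000.
Step 4: Exact two-sided p-value (enumerate n! = 120 permutations of y under H0): p = 0.483333.
Step 5: alpha = 0.1. fail to reject H0.

tau_b = 0.4000 (C=7, D=3), p = 0.483333, fail to reject H0.


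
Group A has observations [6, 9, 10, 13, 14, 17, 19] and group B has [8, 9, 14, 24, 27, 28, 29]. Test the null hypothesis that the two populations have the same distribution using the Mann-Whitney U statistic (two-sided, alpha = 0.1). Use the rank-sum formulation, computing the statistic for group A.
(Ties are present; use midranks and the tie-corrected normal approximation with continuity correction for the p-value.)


Step 1: Combine and sort all 14 observations; assign midranks.
sorted (value, group): (6,X), (8,Y), (9,X), (9,Y), (10,X), (13,X), (14,X), (14,Y), (17,X), (19,X), (24,Y), (27,Y), (28,Y), (29,Y)
ranks: 6->1, 8->2, 9->3.5, 9->3.5, 10->5, 13->6, 14->7.5, 14->7.5, 17->9, 19->10, 24->11, 27->12, 28->13, 29->14
Step 2: Rank sum for X: R1 = 1 + 3.5 + 5 + 6 + 7.5 + 9 + 10 = 42.
Step 3: U_X = R1 - n1(n1+1)/2 = 42 - 7*8/2 = 42 - 28 = 14.
       U_Y = n1*n2 - U_X = 49 - 14 = 35.
Step 4: Ties are present, so use the tie-corrected normal approximation (with continuity correction) for the p-value.
Step 5: p-value = 0.200345; compare to alpha = 0.1. fail to reject H0.

U_X = 14, p = 0.200345, fail to reject H0 at alpha = 0.1.


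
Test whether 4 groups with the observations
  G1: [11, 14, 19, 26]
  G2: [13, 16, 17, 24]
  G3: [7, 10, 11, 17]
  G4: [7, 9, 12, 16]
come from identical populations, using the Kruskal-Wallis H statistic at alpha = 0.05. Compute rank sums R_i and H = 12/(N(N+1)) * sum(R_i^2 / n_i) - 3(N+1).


Step 1: Combine all N = 16 observations and assign midranks.
sorted (value, group, rank): (7,G3,1.5), (7,G4,1.5), (9,G4,3), (10,G3,4), (11,G1,5.5), (11,G3,5.5), (12,G4,7), (13,G2,8), (14,G1,9), (16,G2,10.5), (16,G4,10.5), (17,G2,12.5), (17,G3,12.5), (19,G1,14), (24,G2,15), (26,G1,16)
Step 2: Sum ranks within each group.
R_1 = 44.5 (n_1 = 4)
R_2 = 46 (n_2 = 4)
R_3 = 23.5 (n_3 = 4)
R_4 = 22 (n_4 = 4)
Step 3: H = 12/(N(N+1)) * sum(R_i^2/n_i) - 3(N+1)
     = 12/(16*17) * (44.5^2/4 + 46^2/4 + 23.5^2/4 + 22^2/4) - 3*17
     = 0.044118 * 1283.12 - 51
     = 5.608456.
Step 4: Ties present; correction factor C = 1 - 24/(16^3 - 16) = 0.994118. Corrected H = 5.608456 / 0.994118 = 5.641642.
Step 5: Under H0, H ~ chi^2(3); p-value = 0.130408.
Step 6: alpha = 0.05. fail to reject H0.

H = 5.6416, df = 3, p = 0.130408, fail to reject H0.


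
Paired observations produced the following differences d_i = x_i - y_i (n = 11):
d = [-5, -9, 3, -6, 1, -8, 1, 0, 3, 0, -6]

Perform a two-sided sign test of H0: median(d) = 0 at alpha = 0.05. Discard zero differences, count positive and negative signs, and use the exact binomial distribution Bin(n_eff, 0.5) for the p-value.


Step 1: Discard zero differences. Original n = 11; n_eff = number of nonzero differences = 9.
Nonzero differences (with sign): -5, -9, +3, -6, +1, -8, +1, +3, -6
Step 2: Count signs: positive = 4, negative = 5.
Step 3: Under H0: P(positive) = 0.5, so the number of positives S ~ Bin(9, 0.5).
Step 4: Two-sided exact p-value = sum of Bin(9,0.5) probabilities at or below the observed probability = 1.000000.
Step 5: alpha = 0.05. fail to reject H0.

n_eff = 9, pos = 4, neg = 5, p = 1.000000, fail to reject H0.


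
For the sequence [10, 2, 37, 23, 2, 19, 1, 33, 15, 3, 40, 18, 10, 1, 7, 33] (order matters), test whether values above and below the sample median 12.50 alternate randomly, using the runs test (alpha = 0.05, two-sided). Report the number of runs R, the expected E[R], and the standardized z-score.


Step 1: Compute median = 12.50; label A = above, B = below.
Labels in order: BBAABABAABAABBBA  (n_A = 8, n_B = 8)
Step 2: Count runs R = 10.
Step 3: Under H0 (random ordering), E[R] = 2*n_A*n_B/(n_A+n_B) + 1 = 2*8*8/16 + 1 = 9.0000.
        Var[R] = 2*n_A*n_B*(2*n_A*n_B - n_A - n_B) / ((n_A+n_B)^2 * (n_A+n_B-1)) = 14336/3840 = 3.7333.
        SD[R] = 1.9322.
Step 4: Continuity-corrected z = (R - 0.5 - E[R]) / SD[R] = (10 - 0.5 - 9.0000) / 1.9322 = 0.2588.
Step 5: Two-sided p-value via normal approximation = 2*(1 - Phi(|z|)) = 0.795809.
Step 6: alpha = 0.05. fail to reject H0.

R = 10, z = 0.2588, p = 0.795809, fail to reject H0.


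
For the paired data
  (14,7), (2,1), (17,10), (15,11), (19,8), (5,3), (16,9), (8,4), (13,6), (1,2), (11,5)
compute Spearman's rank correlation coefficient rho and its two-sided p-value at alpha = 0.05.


Step 1: Rank x and y separately (midranks; no ties here).
rank(x): 14->7, 2->2, 17->10, 15->8, 19->11, 5->3, 16->9, 8->4, 13->6, 1->1, 11->5
rank(y): 7->7, 1->1, 10->10, 11->11, 8->8, 3->3, 9->9, 4->4, 6->6, 2->2, 5->5
Step 2: d_i = R_x(i) - R_y(i); compute d_i^2.
  (7-7)^2=0, (2-1)^2=1, (10-10)^2=0, (8-11)^2=9, (11-8)^2=9, (3-3)^2=0, (9-9)^2=0, (4-4)^2=0, (6-6)^2=0, (1-2)^2=1, (5-5)^2=0
sum(d^2) = 20.
Step 3: rho = 1 - 6*20 / (11*(11^2 - 1)) = 1 - 120/1320 = 0.909091.
Step 4: Under H0, t = rho * sqrt((n-2)/(1-rho^2)) = 6.5465 ~ t(9).
Step 5: Two-sided p-value from the t-distribution with 9 df = 0.000106.
Step 6: alpha = 0.05. reject H0.

rho = 0.9091, p = 0.000106, reject H0 at alpha = 0.05.


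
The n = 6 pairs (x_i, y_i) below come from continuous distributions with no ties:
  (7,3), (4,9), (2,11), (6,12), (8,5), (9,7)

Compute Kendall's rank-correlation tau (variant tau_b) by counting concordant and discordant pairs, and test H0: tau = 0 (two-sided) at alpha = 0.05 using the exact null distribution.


Step 1: Enumerate the 15 unordered pairs (i,j) with i<j and classify each by sign(x_j-x_i) * sign(y_j-y_i).
  (1,2):dx=-3,dy=+6->D; (1,3):dx=-5,dy=+8->D; (1,4):dx=-1,dy=+9->D; (1,5):dx=+1,dy=+2->C
  (1,6):dx=+2,dy=+4->C; (2,3):dx=-2,dy=+2->D; (2,4):dx=+2,dy=+3->C; (2,5):dx=+4,dy=-4->D
  (2,6):dx=+5,dy=-2->D; (3,4):dx=+4,dy=+1->C; (3,5):dx=+6,dy=-6->D; (3,6):dx=+7,dy=-4->D
  (4,5):dx=+2,dy=-7->D; (4,6):dx=+3,dy=-5->D; (5,6):dx=+1,dy=+2->C
Step 2: C = 5, D = 10, total pairs = 15.
Step 3: tau = (C - D)/(n(n-1)/2) = (5 - 10)/15 = -0.333333.
Step 4: Exact two-sided p-value (enumerate n! = 720 permutations of y under H0): p = 0.469444.
Step 5: alpha = 0.05. fail to reject H0.

tau_b = -0.3333 (C=5, D=10), p = 0.469444, fail to reject H0.


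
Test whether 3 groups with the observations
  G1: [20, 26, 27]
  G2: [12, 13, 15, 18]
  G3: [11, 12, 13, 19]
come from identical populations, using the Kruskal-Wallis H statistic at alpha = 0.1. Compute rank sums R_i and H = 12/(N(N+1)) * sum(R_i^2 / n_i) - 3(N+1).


Step 1: Combine all N = 11 observations and assign midranks.
sorted (value, group, rank): (11,G3,1), (12,G2,2.5), (12,G3,2.5), (13,G2,4.5), (13,G3,4.5), (15,G2,6), (18,G2,7), (19,G3,8), (20,G1,9), (26,G1,10), (27,G1,11)
Step 2: Sum ranks within each group.
R_1 = 30 (n_1 = 3)
R_2 = 20 (n_2 = 4)
R_3 = 16 (n_3 = 4)
Step 3: H = 12/(N(N+1)) * sum(R_i^2/n_i) - 3(N+1)
     = 12/(11*12) * (30^2/3 + 20^2/4 + 16^2/4) - 3*12
     = 0.090909 * 464 - 36
     = 6.181818.
Step 4: Ties present; correction factor C = 1 - 12/(11^3 - 11) = 0.990909. Corrected H = 6.181818 / 0.990909 = 6.238532.
Step 5: Under H0, H ~ chi^2(2); p-value = 0.044190.
Step 6: alpha = 0.1. reject H0.

H = 6.2385, df = 2, p = 0.044190, reject H0.


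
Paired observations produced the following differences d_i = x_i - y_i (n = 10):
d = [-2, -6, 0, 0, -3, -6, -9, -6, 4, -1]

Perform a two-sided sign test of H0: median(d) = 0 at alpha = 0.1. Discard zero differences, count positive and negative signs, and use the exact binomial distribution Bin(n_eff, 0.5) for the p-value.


Step 1: Discard zero differences. Original n = 10; n_eff = number of nonzero differences = 8.
Nonzero differences (with sign): -2, -6, -3, -6, -9, -6, +4, -1
Step 2: Count signs: positive = 1, negative = 7.
Step 3: Under H0: P(positive) = 0.5, so the number of positives S ~ Bin(8, 0.5).
Step 4: Two-sided exact p-value = sum of Bin(8,0.5) probabilities at or below the observed probability = 0.070312.
Step 5: alpha = 0.1. reject H0.

n_eff = 8, pos = 1, neg = 7, p = 0.070312, reject H0.


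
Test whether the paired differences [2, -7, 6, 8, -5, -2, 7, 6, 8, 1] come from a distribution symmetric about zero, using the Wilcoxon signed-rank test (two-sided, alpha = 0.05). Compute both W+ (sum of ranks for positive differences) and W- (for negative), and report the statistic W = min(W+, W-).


Step 1: Drop any zero differences (none here) and take |d_i|.
|d| = [2, 7, 6, 8, 5, 2, 7, 6, 8, 1]
Step 2: Midrank |d_i| (ties get averaged ranks).
ranks: |2|->2.5, |7|->7.5, |6|->5.5, |8|->9.5, |5|->4, |2|->2.5, |7|->7.5, |6|->5.5, |8|->9.5, |1|->1
Step 3: Attach original signs; sum ranks with positive sign and with negative sign.
W+ = 2.5 + 5.5 + 9.5 + 7.5 + 5.5 + 9.5 + 1 = 41
W- = 7.5 + 4 + 2.5 = 14
(Check: W+ + W- = 55 should equal n(n+1)/2 = 55.)
Step 4: Test statistic W = min(W+, W-) = 14.
Step 5: Ties in |d|, so use the tie-corrected normal approximation.
        E[W] = n(n+1)/4 = 10*11/4 = 27.5.
        Tie groups: |d|=2 (t=2), |d|=6 (t=2), |d|=7 (t=2), |d|=8 (t=2); sum(t^3 - t) = 24.
        Var[W] = n(n+1)(2n+1)/24 - sum(t^3-t)/48 = 2310/24 - 24/48 = 95.75.
        z = (W - E[W]) / sqrt(Var[W]) = (14 - 27.5) / 9.7852 = -1.3796.
        Two-sided p = 2*Phi(z) = 0.167699.
Step 6: alpha = 0.05. fail to reject H0.

W+ = 41, W- = 14, W = min = 14, p = 0.167699, fail to reject H0.


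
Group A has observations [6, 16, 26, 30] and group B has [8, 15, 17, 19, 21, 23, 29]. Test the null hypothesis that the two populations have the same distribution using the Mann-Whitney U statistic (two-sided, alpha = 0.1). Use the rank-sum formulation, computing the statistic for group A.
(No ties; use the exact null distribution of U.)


Step 1: Combine and sort all 11 observations; assign midranks.
sorted (value, group): (6,X), (8,Y), (15,Y), (16,X), (17,Y), (19,Y), (21,Y), (23,Y), (26,X), (29,Y), (30,X)
ranks: 6->1, 8->2, 15->3, 16->4, 17->5, 19->6, 21->7, 23->8, 26->9, 29->10, 30->11
Step 2: Rank sum for X: R1 = 1 + 4 + 9 + 11 = 25.
Step 3: U_X = R1 - n1(n1+1)/2 = 25 - 4*5/2 = 25 - 10 = 15.
       U_Y = n1*n2 - U_X = 28 - 15 = 13.
Step 4: No ties, so the exact null distribution of U (based on enumerating the C(11,4) = 330 equally likely rank assignments) gives the two-sided p-value.
Step 5: p-value = 0.927273; compare to alpha = 0.1. fail to reject H0.

U_X = 15, p = 0.927273, fail to reject H0 at alpha = 0.1.


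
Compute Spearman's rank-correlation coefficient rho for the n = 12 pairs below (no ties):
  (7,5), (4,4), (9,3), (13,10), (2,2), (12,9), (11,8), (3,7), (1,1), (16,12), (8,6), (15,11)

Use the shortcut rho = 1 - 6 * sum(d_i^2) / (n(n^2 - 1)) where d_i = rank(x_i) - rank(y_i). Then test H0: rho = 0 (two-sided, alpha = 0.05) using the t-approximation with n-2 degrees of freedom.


Step 1: Rank x and y separately (midranks; no ties here).
rank(x): 7->5, 4->4, 9->7, 13->10, 2->2, 12->9, 11->8, 3->3, 1->1, 16->12, 8->6, 15->11
rank(y): 5->5, 4->4, 3->3, 10->10, 2->2, 9->9, 8->8, 7->7, 1->1, 12->12, 6->6, 11->11
Step 2: d_i = R_x(i) - R_y(i); compute d_i^2.
  (5-5)^2=0, (4-4)^2=0, (7-3)^2=16, (10-10)^2=0, (2-2)^2=0, (9-9)^2=0, (8-8)^2=0, (3-7)^2=16, (1-1)^2=0, (12-12)^2=0, (6-6)^2=0, (11-11)^2=0
sum(d^2) = 32.
Step 3: rho = 1 - 6*32 / (12*(12^2 - 1)) = 1 - 192/1716 = 0.888112.
Step 4: Under H0, t = rho * sqrt((n-2)/(1-rho^2)) = 6.1103 ~ t(10).
Step 5: Two-sided p-value from the t-distribution with 10 df = 0.000114.
Step 6: alpha = 0.05. reject H0.

rho = 0.8881, p = 0.000114, reject H0 at alpha = 0.05.


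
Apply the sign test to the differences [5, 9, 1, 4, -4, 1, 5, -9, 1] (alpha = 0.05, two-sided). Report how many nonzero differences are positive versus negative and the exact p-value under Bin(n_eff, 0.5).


Step 1: Discard zero differences. Original n = 9; n_eff = number of nonzero differences = 9.
Nonzero differences (with sign): +5, +9, +1, +4, -4, +1, +5, -9, +1
Step 2: Count signs: positive = 7, negative = 2.
Step 3: Under H0: P(positive) = 0.5, so the number of positives S ~ Bin(9, 0.5).
Step 4: Two-sided exact p-value = sum of Bin(9,0.5) probabilities at or below the observed probability = 0.179688.
Step 5: alpha = 0.05. fail to reject H0.

n_eff = 9, pos = 7, neg = 2, p = 0.179688, fail to reject H0.


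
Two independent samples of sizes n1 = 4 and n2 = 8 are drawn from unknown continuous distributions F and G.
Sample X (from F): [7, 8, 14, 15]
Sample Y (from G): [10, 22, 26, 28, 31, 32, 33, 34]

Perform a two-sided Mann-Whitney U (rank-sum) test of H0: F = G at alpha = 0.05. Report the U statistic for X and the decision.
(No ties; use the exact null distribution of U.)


Step 1: Combine and sort all 12 observations; assign midranks.
sorted (value, group): (7,X), (8,X), (10,Y), (14,X), (15,X), (22,Y), (26,Y), (28,Y), (31,Y), (32,Y), (33,Y), (34,Y)
ranks: 7->1, 8->2, 10->3, 14->4, 15->5, 22->6, 26->7, 28->8, 31->9, 32->10, 33->11, 34->12
Step 2: Rank sum for X: R1 = 1 + 2 + 4 + 5 = 12.
Step 3: U_X = R1 - n1(n1+1)/2 = 12 - 4*5/2 = 12 - 10 = 2.
       U_Y = n1*n2 - U_X = 32 - 2 = 30.
Step 4: No ties, so the exact null distribution of U (based on enumerating the C(12,4) = 495 equally likely rank assignments) gives the two-sided p-value.
Step 5: p-value = 0.016162; compare to alpha = 0.05. reject H0.

U_X = 2, p = 0.016162, reject H0 at alpha = 0.05.


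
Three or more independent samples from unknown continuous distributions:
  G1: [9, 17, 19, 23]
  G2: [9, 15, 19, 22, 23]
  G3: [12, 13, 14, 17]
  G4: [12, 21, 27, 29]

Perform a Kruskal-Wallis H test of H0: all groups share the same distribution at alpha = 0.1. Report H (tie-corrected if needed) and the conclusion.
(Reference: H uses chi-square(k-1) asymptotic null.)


Step 1: Combine all N = 17 observations and assign midranks.
sorted (value, group, rank): (9,G1,1.5), (9,G2,1.5), (12,G3,3.5), (12,G4,3.5), (13,G3,5), (14,G3,6), (15,G2,7), (17,G1,8.5), (17,G3,8.5), (19,G1,10.5), (19,G2,10.5), (21,G4,12), (22,G2,13), (23,G1,14.5), (23,G2,14.5), (27,G4,16), (29,G4,17)
Step 2: Sum ranks within each group.
R_1 = 35 (n_1 = 4)
R_2 = 46.5 (n_2 = 5)
R_3 = 23 (n_3 = 4)
R_4 = 48.5 (n_4 = 4)
Step 3: H = 12/(N(N+1)) * sum(R_i^2/n_i) - 3(N+1)
     = 12/(17*18) * (35^2/4 + 46.5^2/5 + 23^2/4 + 48.5^2/4) - 3*18
     = 0.039216 * 1459.01 - 54
     = 3.216176.
Step 4: Ties present; correction factor C = 1 - 30/(17^3 - 17) = 0.993873. Corrected H = 3.216176 / 0.993873 = 3.236005.
Step 5: Under H0, H ~ chi^2(3); p-value = 0.356649.
Step 6: alpha = 0.1. fail to reject H0.

H = 3.2360, df = 3, p = 0.356649, fail to reject H0.
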